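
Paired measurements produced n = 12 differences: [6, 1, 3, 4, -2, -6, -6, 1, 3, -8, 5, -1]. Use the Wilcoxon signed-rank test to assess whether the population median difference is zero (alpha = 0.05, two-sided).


Step 1: Drop any zero differences (none here) and take |d_i|.
|d| = [6, 1, 3, 4, 2, 6, 6, 1, 3, 8, 5, 1]
Step 2: Midrank |d_i| (ties get averaged ranks).
ranks: |6|->10, |1|->2, |3|->5.5, |4|->7, |2|->4, |6|->10, |6|->10, |1|->2, |3|->5.5, |8|->12, |5|->8, |1|->2
Step 3: Attach original signs; sum ranks with positive sign and with negative sign.
W+ = 10 + 2 + 5.5 + 7 + 2 + 5.5 + 8 = 40
W- = 4 + 10 + 10 + 12 + 2 = 38
(Check: W+ + W- = 78 should equal n(n+1)/2 = 78.)
Step 4: Test statistic W = min(W+, W-) = 38.
Step 5: Ties in |d|, so use the tie-corrected normal approximation.
        E[W] = n(n+1)/4 = 12*13/4 = 39.
        Tie groups: |d|=1 (t=3), |d|=3 (t=2), |d|=6 (t=3); sum(t^3 - t) = 54.
        Var[W] = n(n+1)(2n+1)/24 - sum(t^3-t)/48 = 3900/24 - 54/48 = 161.375.
        z = (W - E[W]) / sqrt(Var[W]) = (38 - 39) / 12.7033 = -0.0787.
        Two-sided p = 2*Phi(z) = 0.937256.
Step 6: alpha = 0.05. fail to reject H0.

W+ = 40, W- = 38, W = min = 38, p = 0.937256, fail to reject H0.


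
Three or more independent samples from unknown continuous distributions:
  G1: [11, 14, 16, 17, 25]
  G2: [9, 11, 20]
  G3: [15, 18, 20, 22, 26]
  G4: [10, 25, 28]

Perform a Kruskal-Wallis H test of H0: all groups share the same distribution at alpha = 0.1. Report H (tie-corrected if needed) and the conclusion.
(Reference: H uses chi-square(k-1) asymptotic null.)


Step 1: Combine all N = 16 observations and assign midranks.
sorted (value, group, rank): (9,G2,1), (10,G4,2), (11,G1,3.5), (11,G2,3.5), (14,G1,5), (15,G3,6), (16,G1,7), (17,G1,8), (18,G3,9), (20,G2,10.5), (20,G3,10.5), (22,G3,12), (25,G1,13.5), (25,G4,13.5), (26,G3,15), (28,G4,16)
Step 2: Sum ranks within each group.
R_1 = 37 (n_1 = 5)
R_2 = 15 (n_2 = 3)
R_3 = 52.5 (n_3 = 5)
R_4 = 31.5 (n_4 = 3)
Step 3: H = 12/(N(N+1)) * sum(R_i^2/n_i) - 3(N+1)
     = 12/(16*17) * (37^2/5 + 15^2/3 + 52.5^2/5 + 31.5^2/3) - 3*17
     = 0.044118 * 1230.8 - 51
     = 3.300000.
Step 4: Ties present; correction factor C = 1 - 18/(16^3 - 16) = 0.995588. Corrected H = 3.300000 / 0.995588 = 3.314623.
Step 5: Under H0, H ~ chi^2(3); p-value = 0.345613.
Step 6: alpha = 0.1. fail to reject H0.

H = 3.3146, df = 3, p = 0.345613, fail to reject H0.


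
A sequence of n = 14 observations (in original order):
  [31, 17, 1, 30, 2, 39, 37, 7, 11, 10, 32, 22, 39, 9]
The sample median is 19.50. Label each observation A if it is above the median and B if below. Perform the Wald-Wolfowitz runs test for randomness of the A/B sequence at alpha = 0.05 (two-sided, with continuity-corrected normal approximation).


Step 1: Compute median = 19.50; label A = above, B = below.
Labels in order: ABBABAABBBAAAB  (n_A = 7, n_B = 7)
Step 2: Count runs R = 8.
Step 3: Under H0 (random ordering), E[R] = 2*n_A*n_B/(n_A+n_B) + 1 = 2*7*7/14 + 1 = 8.0000.
        Var[R] = 2*n_A*n_B*(2*n_A*n_B - n_A - n_B) / ((n_A+n_B)^2 * (n_A+n_B-1)) = 8232/2548 = 3.2308.
        SD[R] = 1.7974.
Step 4: R = E[R], so z = 0 with no continuity correction.
Step 5: Two-sided p-value via normal approximation = 2*(1 - Phi(|z|)) = 1.000000.
Step 6: alpha = 0.05. fail to reject H0.

R = 8, z = 0.0000, p = 1.000000, fail to reject H0.


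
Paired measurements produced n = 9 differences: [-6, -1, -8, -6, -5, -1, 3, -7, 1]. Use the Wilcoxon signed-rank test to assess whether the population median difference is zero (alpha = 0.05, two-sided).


Step 1: Drop any zero differences (none here) and take |d_i|.
|d| = [6, 1, 8, 6, 5, 1, 3, 7, 1]
Step 2: Midrank |d_i| (ties get averaged ranks).
ranks: |6|->6.5, |1|->2, |8|->9, |6|->6.5, |5|->5, |1|->2, |3|->4, |7|->8, |1|->2
Step 3: Attach original signs; sum ranks with positive sign and with negative sign.
W+ = 4 + 2 = 6
W- = 6.5 + 2 + 9 + 6.5 + 5 + 2 + 8 = 39
(Check: W+ + W- = 45 should equal n(n+1)/2 = 45.)
Step 4: Test statistic W = min(W+, W-) = 6.
Step 5: Ties in |d|, so use the tie-corrected normal approximation.
        E[W] = n(n+1)/4 = 9*10/4 = 22.5.
        Tie groups: |d|=1 (t=3), |d|=6 (t=2); sum(t^3 - t) = 30.
        Var[W] = n(n+1)(2n+1)/24 - sum(t^3-t)/48 = 1710/24 - 30/48 = 70.625.
        z = (W - E[W]) / sqrt(Var[W]) = (6 - 22.5) / 8.4039 = -1.9634.
        Two-sided p = 2*Phi(z) = 0.049602.
Step 6: alpha = 0.05. reject H0.

W+ = 6, W- = 39, W = min = 6, p = 0.049602, reject H0.


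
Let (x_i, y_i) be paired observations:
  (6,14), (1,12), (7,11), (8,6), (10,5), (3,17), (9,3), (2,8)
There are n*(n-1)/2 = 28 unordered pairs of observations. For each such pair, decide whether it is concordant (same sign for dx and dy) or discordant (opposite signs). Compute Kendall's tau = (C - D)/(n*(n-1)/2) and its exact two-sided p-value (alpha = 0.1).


Step 1: Enumerate the 28 unordered pairs (i,j) with i<j and classify each by sign(x_j-x_i) * sign(y_j-y_i).
  (1,2):dx=-5,dy=-2->C; (1,3):dx=+1,dy=-3->D; (1,4):dx=+2,dy=-8->D; (1,5):dx=+4,dy=-9->D
  (1,6):dx=-3,dy=+3->D; (1,7):dx=+3,dy=-11->D; (1,8):dx=-4,dy=-6->C; (2,3):dx=+6,dy=-1->D
  (2,4):dx=+7,dy=-6->D; (2,5):dx=+9,dy=-7->D; (2,6):dx=+2,dy=+5->C; (2,7):dx=+8,dy=-9->D
  (2,8):dx=+1,dy=-4->D; (3,4):dx=+1,dy=-5->D; (3,5):dx=+3,dy=-6->D; (3,6):dx=-4,dy=+6->D
  (3,7):dx=+2,dy=-8->D; (3,8):dx=-5,dy=-3->C; (4,5):dx=+2,dy=-1->D; (4,6):dx=-5,dy=+11->D
  (4,7):dx=+1,dy=-3->D; (4,8):dx=-6,dy=+2->D; (5,6):dx=-7,dy=+12->D; (5,7):dx=-1,dy=-2->C
  (5,8):dx=-8,dy=+3->D; (6,7):dx=+6,dy=-14->D; (6,8):dx=-1,dy=-9->C; (7,8):dx=-7,dy=+5->D
Step 2: C = 6, D = 22, total pairs = 28.
Step 3: tau = (C - D)/(n(n-1)/2) = (6 - 22)/28 = -0.571429.
Step 4: Exact two-sided p-value (enumerate n! = 40320 permutations of y under H0): p = 0.061012.
Step 5: alpha = 0.1. reject H0.

tau_b = -0.5714 (C=6, D=22), p = 0.061012, reject H0.


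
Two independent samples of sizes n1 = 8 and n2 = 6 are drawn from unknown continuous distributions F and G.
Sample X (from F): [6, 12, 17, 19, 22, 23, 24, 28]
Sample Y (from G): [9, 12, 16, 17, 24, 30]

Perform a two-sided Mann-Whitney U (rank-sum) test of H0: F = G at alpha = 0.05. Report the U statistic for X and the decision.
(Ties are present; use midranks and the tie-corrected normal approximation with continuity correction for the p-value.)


Step 1: Combine and sort all 14 observations; assign midranks.
sorted (value, group): (6,X), (9,Y), (12,X), (12,Y), (16,Y), (17,X), (17,Y), (19,X), (22,X), (23,X), (24,X), (24,Y), (28,X), (30,Y)
ranks: 6->1, 9->2, 12->3.5, 12->3.5, 16->5, 17->6.5, 17->6.5, 19->8, 22->9, 23->10, 24->11.5, 24->11.5, 28->13, 30->14
Step 2: Rank sum for X: R1 = 1 + 3.5 + 6.5 + 8 + 9 + 10 + 11.5 + 13 = 62.5.
Step 3: U_X = R1 - n1(n1+1)/2 = 62.5 - 8*9/2 = 62.5 - 36 = 26.5.
       U_Y = n1*n2 - U_X = 48 - 26.5 = 21.5.
Step 4: Ties are present, so use the tie-corrected normal approximation (with continuity correction) for the p-value.
Step 5: p-value = 0.795593; compare to alpha = 0.05. fail to reject H0.

U_X = 26.5, p = 0.795593, fail to reject H0 at alpha = 0.05.


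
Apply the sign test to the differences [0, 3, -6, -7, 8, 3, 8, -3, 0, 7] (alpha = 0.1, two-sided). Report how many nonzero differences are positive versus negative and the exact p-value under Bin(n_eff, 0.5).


Step 1: Discard zero differences. Original n = 10; n_eff = number of nonzero differences = 8.
Nonzero differences (with sign): +3, -6, -7, +8, +3, +8, -3, +7
Step 2: Count signs: positive = 5, negative = 3.
Step 3: Under H0: P(positive) = 0.5, so the number of positives S ~ Bin(8, 0.5).
Step 4: Two-sided exact p-value = sum of Bin(8,0.5) probabilities at or below the observed probability = 0.726562.
Step 5: alpha = 0.1. fail to reject H0.

n_eff = 8, pos = 5, neg = 3, p = 0.726562, fail to reject H0.


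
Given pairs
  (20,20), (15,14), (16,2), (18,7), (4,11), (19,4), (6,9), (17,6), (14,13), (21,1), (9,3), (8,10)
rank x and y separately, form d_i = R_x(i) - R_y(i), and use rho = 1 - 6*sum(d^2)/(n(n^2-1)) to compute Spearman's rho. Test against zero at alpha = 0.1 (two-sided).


Step 1: Rank x and y separately (midranks; no ties here).
rank(x): 20->11, 15->6, 16->7, 18->9, 4->1, 19->10, 6->2, 17->8, 14->5, 21->12, 9->4, 8->3
rank(y): 20->12, 14->11, 2->2, 7->6, 11->9, 4->4, 9->7, 6->5, 13->10, 1->1, 3->3, 10->8
Step 2: d_i = R_x(i) - R_y(i); compute d_i^2.
  (11-12)^2=1, (6-11)^2=25, (7-2)^2=25, (9-6)^2=9, (1-9)^2=64, (10-4)^2=36, (2-7)^2=25, (8-5)^2=9, (5-10)^2=25, (12-1)^2=121, (4-3)^2=1, (3-8)^2=25
sum(d^2) = 366.
Step 3: rho = 1 - 6*366 / (12*(12^2 - 1)) = 1 - 2196/1716 = -0.279720.
Step 4: Under H0, t = rho * sqrt((n-2)/(1-rho^2)) = -0.9213 ~ t(10).
Step 5: Two-sided p-value from the t-distribution with 10 df = 0.378569.
Step 6: alpha = 0.1. fail to reject H0.

rho = -0.2797, p = 0.378569, fail to reject H0 at alpha = 0.1.


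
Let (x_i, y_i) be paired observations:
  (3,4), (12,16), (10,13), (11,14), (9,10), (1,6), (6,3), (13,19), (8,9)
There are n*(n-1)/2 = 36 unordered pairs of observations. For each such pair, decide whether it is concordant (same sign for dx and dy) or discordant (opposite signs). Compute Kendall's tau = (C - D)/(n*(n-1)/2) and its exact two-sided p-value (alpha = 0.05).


Step 1: Enumerate the 36 unordered pairs (i,j) with i<j and classify each by sign(x_j-x_i) * sign(y_j-y_i).
  (1,2):dx=+9,dy=+12->C; (1,3):dx=+7,dy=+9->C; (1,4):dx=+8,dy=+10->C; (1,5):dx=+6,dy=+6->C
  (1,6):dx=-2,dy=+2->D; (1,7):dx=+3,dy=-1->D; (1,8):dx=+10,dy=+15->C; (1,9):dx=+5,dy=+5->C
  (2,3):dx=-2,dy=-3->C; (2,4):dx=-1,dy=-2->C; (2,5):dx=-3,dy=-6->C; (2,6):dx=-11,dy=-10->C
  (2,7):dx=-6,dy=-13->C; (2,8):dx=+1,dy=+3->C; (2,9):dx=-4,dy=-7->C; (3,4):dx=+1,dy=+1->C
  (3,5):dx=-1,dy=-3->C; (3,6):dx=-9,dy=-7->C; (3,7):dx=-4,dy=-10->C; (3,8):dx=+3,dy=+6->C
  (3,9):dx=-2,dy=-4->C; (4,5):dx=-2,dy=-4->C; (4,6):dx=-10,dy=-8->C; (4,7):dx=-5,dy=-11->C
  (4,8):dx=+2,dy=+5->C; (4,9):dx=-3,dy=-5->C; (5,6):dx=-8,dy=-4->C; (5,7):dx=-3,dy=-7->C
  (5,8):dx=+4,dy=+9->C; (5,9):dx=-1,dy=-1->C; (6,7):dx=+5,dy=-3->D; (6,8):dx=+12,dy=+13->C
  (6,9):dx=+7,dy=+3->C; (7,8):dx=+7,dy=+16->C; (7,9):dx=+2,dy=+6->C; (8,9):dx=-5,dy=-10->C
Step 2: C = 33, D = 3, total pairs = 36.
Step 3: tau = (C - D)/(n(n-1)/2) = (33 - 3)/36 = 0.833333.
Step 4: Exact two-sided p-value (enumerate n! = 362880 permutations of y under H0): p = 0.000854.
Step 5: alpha = 0.05. reject H0.

tau_b = 0.8333 (C=33, D=3), p = 0.000854, reject H0.


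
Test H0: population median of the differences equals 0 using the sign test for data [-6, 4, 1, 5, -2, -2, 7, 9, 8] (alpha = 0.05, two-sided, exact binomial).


Step 1: Discard zero differences. Original n = 9; n_eff = number of nonzero differences = 9.
Nonzero differences (with sign): -6, +4, +1, +5, -2, -2, +7, +9, +8
Step 2: Count signs: positive = 6, negative = 3.
Step 3: Under H0: P(positive) = 0.5, so the number of positives S ~ Bin(9, 0.5).
Step 4: Two-sided exact p-value = sum of Bin(9,0.5) probabilities at or below the observed probability = 0.507812.
Step 5: alpha = 0.05. fail to reject H0.

n_eff = 9, pos = 6, neg = 3, p = 0.507812, fail to reject H0.


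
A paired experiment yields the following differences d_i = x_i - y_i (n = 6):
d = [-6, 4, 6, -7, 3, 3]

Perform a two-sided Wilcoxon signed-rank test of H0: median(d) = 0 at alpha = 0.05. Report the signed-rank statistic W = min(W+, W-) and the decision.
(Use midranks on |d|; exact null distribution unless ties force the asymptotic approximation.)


Step 1: Drop any zero differences (none here) and take |d_i|.
|d| = [6, 4, 6, 7, 3, 3]
Step 2: Midrank |d_i| (ties get averaged ranks).
ranks: |6|->4.5, |4|->3, |6|->4.5, |7|->6, |3|->1.5, |3|->1.5
Step 3: Attach original signs; sum ranks with positive sign and with negative sign.
W+ = 3 + 4.5 + 1.5 + 1.5 = 10.5
W- = 4.5 + 6 = 10.5
(Check: W+ + W- = 21 should equal n(n+1)/2 = 21.)
Step 4: Test statistic W = min(W+, W-) = 10.5.
Step 5: Ties in |d|, so use the tie-corrected normal approximation.
        E[W] = n(n+1)/4 = 6*7/4 = 10.5.
        Tie groups: |d|=3 (t=2), |d|=6 (t=2); sum(t^3 - t) = 12.
        Var[W] = n(n+1)(2n+1)/24 - sum(t^3-t)/48 = 546/24 - 12/48 = 22.5.
        z = (W - E[W]) / sqrt(Var[W]) = (10.5 - 10.5) / 4.7434 = 0.0000.
        Two-sided p = 2*Phi(z) = 1.000000.
Step 6: alpha = 0.05. fail to reject H0.

W+ = 10.5, W- = 10.5, W = min = 10.5, p = 1.000000, fail to reject H0.


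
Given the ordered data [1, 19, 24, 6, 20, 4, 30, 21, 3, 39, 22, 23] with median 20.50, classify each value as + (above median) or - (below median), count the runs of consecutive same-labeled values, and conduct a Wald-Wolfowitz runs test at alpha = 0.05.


Step 1: Compute median = 20.50; label A = above, B = below.
Labels in order: BBABBBAABAAA  (n_A = 6, n_B = 6)
Step 2: Count runs R = 6.
Step 3: Under H0 (random ordering), E[R] = 2*n_A*n_B/(n_A+n_B) + 1 = 2*6*6/12 + 1 = 7.0000.
        Var[R] = 2*n_A*n_B*(2*n_A*n_B - n_A - n_B) / ((n_A+n_B)^2 * (n_A+n_B-1)) = 4320/1584 = 2.7273.
        SD[R] = 1.6514.
Step 4: Continuity-corrected z = (R + 0.5 - E[R]) / SD[R] = (6 + 0.5 - 7.0000) / 1.6514 = -0.3028.
Step 5: Two-sided p-value via normal approximation = 2*(1 - Phi(|z|)) = 0.762069.
Step 6: alpha = 0.05. fail to reject H0.

R = 6, z = -0.3028, p = 0.762069, fail to reject H0.


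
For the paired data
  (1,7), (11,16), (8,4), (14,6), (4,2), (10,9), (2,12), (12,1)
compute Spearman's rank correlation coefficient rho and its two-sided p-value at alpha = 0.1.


Step 1: Rank x and y separately (midranks; no ties here).
rank(x): 1->1, 11->6, 8->4, 14->8, 4->3, 10->5, 2->2, 12->7
rank(y): 7->5, 16->8, 4->3, 6->4, 2->2, 9->6, 12->7, 1->1
Step 2: d_i = R_x(i) - R_y(i); compute d_i^2.
  (1-5)^2=16, (6-8)^2=4, (4-3)^2=1, (8-4)^2=16, (3-2)^2=1, (5-6)^2=1, (2-7)^2=25, (7-1)^2=36
sum(d^2) = 100.
Step 3: rho = 1 - 6*100 / (8*(8^2 - 1)) = 1 - 600/504 = -0.190476.
Step 4: Under H0, t = rho * sqrt((n-2)/(1-rho^2)) = -0.4753 ~ t(6).
Step 5: Two-sided p-value from the t-distribution with 6 df = 0.651401.
Step 6: alpha = 0.1. fail to reject H0.

rho = -0.1905, p = 0.651401, fail to reject H0 at alpha = 0.1.


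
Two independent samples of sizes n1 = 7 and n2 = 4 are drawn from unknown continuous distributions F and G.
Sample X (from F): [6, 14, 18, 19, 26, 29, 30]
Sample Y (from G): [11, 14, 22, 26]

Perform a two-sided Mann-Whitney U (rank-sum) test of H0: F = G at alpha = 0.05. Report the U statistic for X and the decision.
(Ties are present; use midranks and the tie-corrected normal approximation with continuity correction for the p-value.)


Step 1: Combine and sort all 11 observations; assign midranks.
sorted (value, group): (6,X), (11,Y), (14,X), (14,Y), (18,X), (19,X), (22,Y), (26,X), (26,Y), (29,X), (30,X)
ranks: 6->1, 11->2, 14->3.5, 14->3.5, 18->5, 19->6, 22->7, 26->8.5, 26->8.5, 29->10, 30->11
Step 2: Rank sum for X: R1 = 1 + 3.5 + 5 + 6 + 8.5 + 10 + 11 = 45.
Step 3: U_X = R1 - n1(n1+1)/2 = 45 - 7*8/2 = 45 - 28 = 17.
       U_Y = n1*n2 - U_X = 28 - 17 = 11.
Step 4: Ties are present, so use the tie-corrected normal approximation (with continuity correction) for the p-value.
Step 5: p-value = 0.635059; compare to alpha = 0.05. fail to reject H0.

U_X = 17, p = 0.635059, fail to reject H0 at alpha = 0.05.


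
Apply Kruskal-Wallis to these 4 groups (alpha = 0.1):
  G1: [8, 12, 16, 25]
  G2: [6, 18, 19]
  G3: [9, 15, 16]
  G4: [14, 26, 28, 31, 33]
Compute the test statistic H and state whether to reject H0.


Step 1: Combine all N = 15 observations and assign midranks.
sorted (value, group, rank): (6,G2,1), (8,G1,2), (9,G3,3), (12,G1,4), (14,G4,5), (15,G3,6), (16,G1,7.5), (16,G3,7.5), (18,G2,9), (19,G2,10), (25,G1,11), (26,G4,12), (28,G4,13), (31,G4,14), (33,G4,15)
Step 2: Sum ranks within each group.
R_1 = 24.5 (n_1 = 4)
R_2 = 20 (n_2 = 3)
R_3 = 16.5 (n_3 = 3)
R_4 = 59 (n_4 = 5)
Step 3: H = 12/(N(N+1)) * sum(R_i^2/n_i) - 3(N+1)
     = 12/(15*16) * (24.5^2/4 + 20^2/3 + 16.5^2/3 + 59^2/5) - 3*16
     = 0.050000 * 1070.35 - 48
     = 5.517292.
Step 4: Ties present; correction factor C = 1 - 6/(15^3 - 15) = 0.998214. Corrected H = 5.517292 / 0.998214 = 5.527162.
Step 5: Under H0, H ~ chi^2(3); p-value = 0.137023.
Step 6: alpha = 0.1. fail to reject H0.

H = 5.5272, df = 3, p = 0.137023, fail to reject H0.


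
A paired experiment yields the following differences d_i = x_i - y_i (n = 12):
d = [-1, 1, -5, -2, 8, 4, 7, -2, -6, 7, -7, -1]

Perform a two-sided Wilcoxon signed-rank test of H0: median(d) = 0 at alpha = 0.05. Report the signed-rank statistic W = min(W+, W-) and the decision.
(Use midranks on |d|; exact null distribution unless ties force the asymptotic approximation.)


Step 1: Drop any zero differences (none here) and take |d_i|.
|d| = [1, 1, 5, 2, 8, 4, 7, 2, 6, 7, 7, 1]
Step 2: Midrank |d_i| (ties get averaged ranks).
ranks: |1|->2, |1|->2, |5|->7, |2|->4.5, |8|->12, |4|->6, |7|->10, |2|->4.5, |6|->8, |7|->10, |7|->10, |1|->2
Step 3: Attach original signs; sum ranks with positive sign and with negative sign.
W+ = 2 + 12 + 6 + 10 + 10 = 40
W- = 2 + 7 + 4.5 + 4.5 + 8 + 10 + 2 = 38
(Check: W+ + W- = 78 should equal n(n+1)/2 = 78.)
Step 4: Test statistic W = min(W+, W-) = 38.
Step 5: Ties in |d|, so use the tie-corrected normal approximation.
        E[W] = n(n+1)/4 = 12*13/4 = 39.
        Tie groups: |d|=1 (t=3), |d|=2 (t=2), |d|=7 (t=3); sum(t^3 - t) = 54.
        Var[W] = n(n+1)(2n+1)/24 - sum(t^3-t)/48 = 3900/24 - 54/48 = 161.375.
        z = (W - E[W]) / sqrt(Var[W]) = (38 - 39) / 12.7033 = -0.0787.
        Two-sided p = 2*Phi(z) = 0.937256.
Step 6: alpha = 0.05. fail to reject H0.

W+ = 40, W- = 38, W = min = 38, p = 0.937256, fail to reject H0.


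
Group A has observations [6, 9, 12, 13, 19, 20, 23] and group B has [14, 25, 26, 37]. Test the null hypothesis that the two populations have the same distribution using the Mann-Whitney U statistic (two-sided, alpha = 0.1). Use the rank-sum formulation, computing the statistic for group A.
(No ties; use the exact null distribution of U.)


Step 1: Combine and sort all 11 observations; assign midranks.
sorted (value, group): (6,X), (9,X), (12,X), (13,X), (14,Y), (19,X), (20,X), (23,X), (25,Y), (26,Y), (37,Y)
ranks: 6->1, 9->2, 12->3, 13->4, 14->5, 19->6, 20->7, 23->8, 25->9, 26->10, 37->11
Step 2: Rank sum for X: R1 = 1 + 2 + 3 + 4 + 6 + 7 + 8 = 31.
Step 3: U_X = R1 - n1(n1+1)/2 = 31 - 7*8/2 = 31 - 28 = 3.
       U_Y = n1*n2 - U_X = 28 - 3 = 25.
Step 4: No ties, so the exact null distribution of U (based on enumerating the C(11,7) = 330 equally likely rank assignments) gives the two-sided p-value.
Step 5: p-value = 0.042424; compare to alpha = 0.1. reject H0.

U_X = 3, p = 0.042424, reject H0 at alpha = 0.1.


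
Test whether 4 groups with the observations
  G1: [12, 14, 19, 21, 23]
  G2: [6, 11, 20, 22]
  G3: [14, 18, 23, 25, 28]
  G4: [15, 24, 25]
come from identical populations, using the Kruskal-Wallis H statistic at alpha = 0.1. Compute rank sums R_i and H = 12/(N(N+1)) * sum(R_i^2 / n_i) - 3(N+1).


Step 1: Combine all N = 17 observations and assign midranks.
sorted (value, group, rank): (6,G2,1), (11,G2,2), (12,G1,3), (14,G1,4.5), (14,G3,4.5), (15,G4,6), (18,G3,7), (19,G1,8), (20,G2,9), (21,G1,10), (22,G2,11), (23,G1,12.5), (23,G3,12.5), (24,G4,14), (25,G3,15.5), (25,G4,15.5), (28,G3,17)
Step 2: Sum ranks within each group.
R_1 = 38 (n_1 = 5)
R_2 = 23 (n_2 = 4)
R_3 = 56.5 (n_3 = 5)
R_4 = 35.5 (n_4 = 3)
Step 3: H = 12/(N(N+1)) * sum(R_i^2/n_i) - 3(N+1)
     = 12/(17*18) * (38^2/5 + 23^2/4 + 56.5^2/5 + 35.5^2/3) - 3*18
     = 0.039216 * 1479.58 - 54
     = 4.022876.
Step 4: Ties present; correction factor C = 1 - 18/(17^3 - 17) = 0.996324. Corrected H = 4.022876 / 0.996324 = 4.037720.
Step 5: Under H0, H ~ chi^2(3); p-value = 0.257420.
Step 6: alpha = 0.1. fail to reject H0.

H = 4.0377, df = 3, p = 0.257420, fail to reject H0.


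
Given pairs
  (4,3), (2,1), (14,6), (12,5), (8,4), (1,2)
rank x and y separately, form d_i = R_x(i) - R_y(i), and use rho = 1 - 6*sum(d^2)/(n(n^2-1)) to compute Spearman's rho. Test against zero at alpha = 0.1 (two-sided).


Step 1: Rank x and y separately (midranks; no ties here).
rank(x): 4->3, 2->2, 14->6, 12->5, 8->4, 1->1
rank(y): 3->3, 1->1, 6->6, 5->5, 4->4, 2->2
Step 2: d_i = R_x(i) - R_y(i); compute d_i^2.
  (3-3)^2=0, (2-1)^2=1, (6-6)^2=0, (5-5)^2=0, (4-4)^2=0, (1-2)^2=1
sum(d^2) = 2.
Step 3: rho = 1 - 6*2 / (6*(6^2 - 1)) = 1 - 12/210 = 0.942857.
Step 4: Under H0, t = rho * sqrt((n-2)/(1-rho^2)) = 5.6595 ~ t(4).
Step 5: Two-sided p-value from the t-distribution with 4 df = 0.004805.
Step 6: alpha = 0.1. reject H0.

rho = 0.9429, p = 0.004805, reject H0 at alpha = 0.1.


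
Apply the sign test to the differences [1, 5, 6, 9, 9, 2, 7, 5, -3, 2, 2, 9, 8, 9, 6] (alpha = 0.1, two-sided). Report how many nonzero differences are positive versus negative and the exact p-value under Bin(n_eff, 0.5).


Step 1: Discard zero differences. Original n = 15; n_eff = number of nonzero differences = 15.
Nonzero differences (with sign): +1, +5, +6, +9, +9, +2, +7, +5, -3, +2, +2, +9, +8, +9, +6
Step 2: Count signs: positive = 14, negative = 1.
Step 3: Under H0: P(positive) = 0.5, so the number of positives S ~ Bin(15, 0.5).
Step 4: Two-sided exact p-value = sum of Bin(15,0.5) probabilities at or below the observed probability = 0.000977.
Step 5: alpha = 0.1. reject H0.

n_eff = 15, pos = 14, neg = 1, p = 0.000977, reject H0.


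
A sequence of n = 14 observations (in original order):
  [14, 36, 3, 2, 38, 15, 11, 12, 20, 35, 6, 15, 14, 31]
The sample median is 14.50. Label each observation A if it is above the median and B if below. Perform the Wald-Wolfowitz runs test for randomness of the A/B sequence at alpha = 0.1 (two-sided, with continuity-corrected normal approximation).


Step 1: Compute median = 14.50; label A = above, B = below.
Labels in order: BABBAABBAABABA  (n_A = 7, n_B = 7)
Step 2: Count runs R = 10.
Step 3: Under H0 (random ordering), E[R] = 2*n_A*n_B/(n_A+n_B) + 1 = 2*7*7/14 + 1 = 8.0000.
        Var[R] = 2*n_A*n_B*(2*n_A*n_B - n_A - n_B) / ((n_A+n_B)^2 * (n_A+n_B-1)) = 8232/2548 = 3.2308.
        SD[R] = 1.7974.
Step 4: Continuity-corrected z = (R - 0.5 - E[R]) / SD[R] = (10 - 0.5 - 8.0000) / 1.7974 = 0.8345.
Step 5: Two-sided p-value via normal approximation = 2*(1 - Phi(|z|)) = 0.403986.
Step 6: alpha = 0.1. fail to reject H0.

R = 10, z = 0.8345, p = 0.403986, fail to reject H0.


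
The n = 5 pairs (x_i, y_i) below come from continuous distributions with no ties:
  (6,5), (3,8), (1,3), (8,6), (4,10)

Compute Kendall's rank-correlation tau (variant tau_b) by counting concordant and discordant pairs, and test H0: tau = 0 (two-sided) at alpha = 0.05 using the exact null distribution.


Step 1: Enumerate the 10 unordered pairs (i,j) with i<j and classify each by sign(x_j-x_i) * sign(y_j-y_i).
  (1,2):dx=-3,dy=+3->D; (1,3):dx=-5,dy=-2->C; (1,4):dx=+2,dy=+1->C; (1,5):dx=-2,dy=+5->D
  (2,3):dx=-2,dy=-5->C; (2,4):dx=+5,dy=-2->D; (2,5):dx=+1,dy=+2->C; (3,4):dx=+7,dy=+3->C
  (3,5):dx=+3,dy=+7->C; (4,5):dx=-4,dy=+4->D
Step 2: C = 6, D = 4, total pairs = 10.
Step 3: tau = (C - D)/(n(n-1)/2) = (6 - 4)/10 = 0.200000.
Step 4: Exact two-sided p-value (enumerate n! = 120 permutations of y under H0): p = 0.816667.
Step 5: alpha = 0.05. fail to reject H0.

tau_b = 0.2000 (C=6, D=4), p = 0.816667, fail to reject H0.


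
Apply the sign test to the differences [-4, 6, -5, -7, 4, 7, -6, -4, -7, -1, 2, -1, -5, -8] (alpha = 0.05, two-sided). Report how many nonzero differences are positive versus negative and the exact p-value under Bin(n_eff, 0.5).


Step 1: Discard zero differences. Original n = 14; n_eff = number of nonzero differences = 14.
Nonzero differences (with sign): -4, +6, -5, -7, +4, +7, -6, -4, -7, -1, +2, -1, -5, -8
Step 2: Count signs: positive = 4, negative = 10.
Step 3: Under H0: P(positive) = 0.5, so the number of positives S ~ Bin(14, 0.5).
Step 4: Two-sided exact p-value = sum of Bin(14,0.5) probabilities at or below the observed probability = 0.179565.
Step 5: alpha = 0.05. fail to reject H0.

n_eff = 14, pos = 4, neg = 10, p = 0.179565, fail to reject H0.


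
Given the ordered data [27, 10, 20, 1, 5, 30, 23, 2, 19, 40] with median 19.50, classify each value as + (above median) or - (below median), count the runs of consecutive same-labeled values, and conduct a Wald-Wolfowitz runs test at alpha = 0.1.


Step 1: Compute median = 19.50; label A = above, B = below.
Labels in order: ABABBAABBA  (n_A = 5, n_B = 5)
Step 2: Count runs R = 7.
Step 3: Under H0 (random ordering), E[R] = 2*n_A*n_B/(n_A+n_B) + 1 = 2*5*5/10 + 1 = 6.0000.
        Var[R] = 2*n_A*n_B*(2*n_A*n_B - n_A - n_B) / ((n_A+n_B)^2 * (n_A+n_B-1)) = 2000/900 = 2.2222.
        SD[R] = 1.4907.
Step 4: Continuity-corrected z = (R - 0.5 - E[R]) / SD[R] = (7 - 0.5 - 6.0000) / 1.4907 = 0.3354.
Step 5: Two-sided p-value via normal approximation = 2*(1 - Phi(|z|)) = 0.737316.
Step 6: alpha = 0.1. fail to reject H0.

R = 7, z = 0.3354, p = 0.737316, fail to reject H0.


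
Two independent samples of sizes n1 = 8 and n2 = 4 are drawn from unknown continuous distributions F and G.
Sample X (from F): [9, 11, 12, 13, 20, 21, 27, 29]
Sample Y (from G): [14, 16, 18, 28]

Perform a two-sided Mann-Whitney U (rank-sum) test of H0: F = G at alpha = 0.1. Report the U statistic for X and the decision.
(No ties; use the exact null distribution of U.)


Step 1: Combine and sort all 12 observations; assign midranks.
sorted (value, group): (9,X), (11,X), (12,X), (13,X), (14,Y), (16,Y), (18,Y), (20,X), (21,X), (27,X), (28,Y), (29,X)
ranks: 9->1, 11->2, 12->3, 13->4, 14->5, 16->6, 18->7, 20->8, 21->9, 27->10, 28->11, 29->12
Step 2: Rank sum for X: R1 = 1 + 2 + 3 + 4 + 8 + 9 + 10 + 12 = 49.
Step 3: U_X = R1 - n1(n1+1)/2 = 49 - 8*9/2 = 49 - 36 = 13.
       U_Y = n1*n2 - U_X = 32 - 13 = 19.
Step 4: No ties, so the exact null distribution of U (based on enumerating the C(12,8) = 495 equally likely rank assignments) gives the two-sided p-value.
Step 5: p-value = 0.682828; compare to alpha = 0.1. fail to reject H0.

U_X = 13, p = 0.682828, fail to reject H0 at alpha = 0.1.


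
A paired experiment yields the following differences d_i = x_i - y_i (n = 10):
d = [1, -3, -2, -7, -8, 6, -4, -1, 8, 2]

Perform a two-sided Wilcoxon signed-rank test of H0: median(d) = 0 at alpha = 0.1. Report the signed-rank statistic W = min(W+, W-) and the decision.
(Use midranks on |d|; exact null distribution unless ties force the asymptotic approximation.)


Step 1: Drop any zero differences (none here) and take |d_i|.
|d| = [1, 3, 2, 7, 8, 6, 4, 1, 8, 2]
Step 2: Midrank |d_i| (ties get averaged ranks).
ranks: |1|->1.5, |3|->5, |2|->3.5, |7|->8, |8|->9.5, |6|->7, |4|->6, |1|->1.5, |8|->9.5, |2|->3.5
Step 3: Attach original signs; sum ranks with positive sign and with negative sign.
W+ = 1.5 + 7 + 9.5 + 3.5 = 21.5
W- = 5 + 3.5 + 8 + 9.5 + 6 + 1.5 = 33.5
(Check: W+ + W- = 55 should equal n(n+1)/2 = 55.)
Step 4: Test statistic W = min(W+, W-) = 21.5.
Step 5: Ties in |d|, so use the tie-corrected normal approximation.
        E[W] = n(n+1)/4 = 10*11/4 = 27.5.
        Tie groups: |d|=1 (t=2), |d|=2 (t=2), |d|=8 (t=2); sum(t^3 - t) = 18.
        Var[W] = n(n+1)(2n+1)/24 - sum(t^3-t)/48 = 2310/24 - 18/48 = 95.875.
        z = (W - E[W]) / sqrt(Var[W]) = (21.5 - 27.5) / 9.7916 = -0.6128.
        Two-sided p = 2*Phi(z) = 0.540027.
Step 6: alpha = 0.1. fail to reject H0.

W+ = 21.5, W- = 33.5, W = min = 21.5, p = 0.540027, fail to reject H0.


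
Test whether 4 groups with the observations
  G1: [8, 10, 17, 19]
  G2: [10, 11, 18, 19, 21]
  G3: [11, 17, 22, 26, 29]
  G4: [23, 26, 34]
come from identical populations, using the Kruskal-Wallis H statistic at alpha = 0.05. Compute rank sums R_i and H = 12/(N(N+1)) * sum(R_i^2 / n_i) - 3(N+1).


Step 1: Combine all N = 17 observations and assign midranks.
sorted (value, group, rank): (8,G1,1), (10,G1,2.5), (10,G2,2.5), (11,G2,4.5), (11,G3,4.5), (17,G1,6.5), (17,G3,6.5), (18,G2,8), (19,G1,9.5), (19,G2,9.5), (21,G2,11), (22,G3,12), (23,G4,13), (26,G3,14.5), (26,G4,14.5), (29,G3,16), (34,G4,17)
Step 2: Sum ranks within each group.
R_1 = 19.5 (n_1 = 4)
R_2 = 35.5 (n_2 = 5)
R_3 = 53.5 (n_3 = 5)
R_4 = 44.5 (n_4 = 3)
Step 3: H = 12/(N(N+1)) * sum(R_i^2/n_i) - 3(N+1)
     = 12/(17*18) * (19.5^2/4 + 35.5^2/5 + 53.5^2/5 + 44.5^2/3) - 3*18
     = 0.039216 * 1579.65 - 54
     = 7.946895.
Step 4: Ties present; correction factor C = 1 - 30/(17^3 - 17) = 0.993873. Corrected H = 7.946895 / 0.993873 = 7.995890.
Step 5: Under H0, H ~ chi^2(3); p-value = 0.046097.
Step 6: alpha = 0.05. reject H0.

H = 7.9959, df = 3, p = 0.046097, reject H0.


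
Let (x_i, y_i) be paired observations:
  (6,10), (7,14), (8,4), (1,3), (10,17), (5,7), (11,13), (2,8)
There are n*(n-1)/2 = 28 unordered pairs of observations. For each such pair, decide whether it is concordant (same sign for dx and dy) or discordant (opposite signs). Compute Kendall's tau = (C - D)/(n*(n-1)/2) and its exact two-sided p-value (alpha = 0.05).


Step 1: Enumerate the 28 unordered pairs (i,j) with i<j and classify each by sign(x_j-x_i) * sign(y_j-y_i).
  (1,2):dx=+1,dy=+4->C; (1,3):dx=+2,dy=-6->D; (1,4):dx=-5,dy=-7->C; (1,5):dx=+4,dy=+7->C
  (1,6):dx=-1,dy=-3->C; (1,7):dx=+5,dy=+3->C; (1,8):dx=-4,dy=-2->C; (2,3):dx=+1,dy=-10->D
  (2,4):dx=-6,dy=-11->C; (2,5):dx=+3,dy=+3->C; (2,6):dx=-2,dy=-7->C; (2,7):dx=+4,dy=-1->D
  (2,8):dx=-5,dy=-6->C; (3,4):dx=-7,dy=-1->C; (3,5):dx=+2,dy=+13->C; (3,6):dx=-3,dy=+3->D
  (3,7):dx=+3,dy=+9->C; (3,8):dx=-6,dy=+4->D; (4,5):dx=+9,dy=+14->C; (4,6):dx=+4,dy=+4->C
  (4,7):dx=+10,dy=+10->C; (4,8):dx=+1,dy=+5->C; (5,6):dx=-5,dy=-10->C; (5,7):dx=+1,dy=-4->D
  (5,8):dx=-8,dy=-9->C; (6,7):dx=+6,dy=+6->C; (6,8):dx=-3,dy=+1->D; (7,8):dx=-9,dy=-5->C
Step 2: C = 21, D = 7, total pairs = 28.
Step 3: tau = (C - D)/(n(n-1)/2) = (21 - 7)/28 = 0.500000.
Step 4: Exact two-sided p-value (enumerate n! = 40320 permutations of y under H0): p = 0.108681.
Step 5: alpha = 0.05. fail to reject H0.

tau_b = 0.5000 (C=21, D=7), p = 0.108681, fail to reject H0.


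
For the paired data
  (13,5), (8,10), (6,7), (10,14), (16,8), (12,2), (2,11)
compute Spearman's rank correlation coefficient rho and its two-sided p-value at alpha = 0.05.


Step 1: Rank x and y separately (midranks; no ties here).
rank(x): 13->6, 8->3, 6->2, 10->4, 16->7, 12->5, 2->1
rank(y): 5->2, 10->5, 7->3, 14->7, 8->4, 2->1, 11->6
Step 2: d_i = R_x(i) - R_y(i); compute d_i^2.
  (6-2)^2=16, (3-5)^2=4, (2-3)^2=1, (4-7)^2=9, (7-4)^2=9, (5-1)^2=16, (1-6)^2=25
sum(d^2) = 80.
Step 3: rho = 1 - 6*80 / (7*(7^2 - 1)) = 1 - 480/336 = -0.428571.
Step 4: Under H0, t = rho * sqrt((n-2)/(1-rho^2)) = -1.0607 ~ t(5).
Step 5: Two-sided p-value from the t-distribution with 5 df = 0.337368.
Step 6: alpha = 0.05. fail to reject H0.

rho = -0.4286, p = 0.337368, fail to reject H0 at alpha = 0.05.


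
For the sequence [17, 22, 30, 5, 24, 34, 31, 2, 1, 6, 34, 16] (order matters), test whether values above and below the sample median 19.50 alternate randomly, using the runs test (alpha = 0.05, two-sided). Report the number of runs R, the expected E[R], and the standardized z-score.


Step 1: Compute median = 19.50; label A = above, B = below.
Labels in order: BAABAAABBBAB  (n_A = 6, n_B = 6)
Step 2: Count runs R = 7.
Step 3: Under H0 (random ordering), E[R] = 2*n_A*n_B/(n_A+n_B) + 1 = 2*6*6/12 + 1 = 7.0000.
        Var[R] = 2*n_A*n_B*(2*n_A*n_B - n_A - n_B) / ((n_A+n_B)^2 * (n_A+n_B-1)) = 4320/1584 = 2.7273.
        SD[R] = 1.6514.
Step 4: R = E[R], so z = 0 with no continuity correction.
Step 5: Two-sided p-value via normal approximation = 2*(1 - Phi(|z|)) = 1.000000.
Step 6: alpha = 0.05. fail to reject H0.

R = 7, z = 0.0000, p = 1.000000, fail to reject H0.


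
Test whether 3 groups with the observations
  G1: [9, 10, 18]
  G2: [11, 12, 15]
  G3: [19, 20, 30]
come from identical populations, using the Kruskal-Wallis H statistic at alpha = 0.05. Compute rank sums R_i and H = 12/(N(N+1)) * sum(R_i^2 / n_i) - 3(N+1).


Step 1: Combine all N = 9 observations and assign midranks.
sorted (value, group, rank): (9,G1,1), (10,G1,2), (11,G2,3), (12,G2,4), (15,G2,5), (18,G1,6), (19,G3,7), (20,G3,8), (30,G3,9)
Step 2: Sum ranks within each group.
R_1 = 9 (n_1 = 3)
R_2 = 12 (n_2 = 3)
R_3 = 24 (n_3 = 3)
Step 3: H = 12/(N(N+1)) * sum(R_i^2/n_i) - 3(N+1)
     = 12/(9*10) * (9^2/3 + 12^2/3 + 24^2/3) - 3*10
     = 0.133333 * 267 - 30
     = 5.600000.
Step 4: No ties, so H is used without correction.
Step 5: Under H0, H ~ chi^2(2); p-value = 0.060810.
Step 6: alpha = 0.05. fail to reject H0.

H = 5.6000, df = 2, p = 0.060810, fail to reject H0.


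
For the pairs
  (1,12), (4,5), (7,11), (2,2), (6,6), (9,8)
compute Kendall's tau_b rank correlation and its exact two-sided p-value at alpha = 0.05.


Step 1: Enumerate the 15 unordered pairs (i,j) with i<j and classify each by sign(x_j-x_i) * sign(y_j-y_i).
  (1,2):dx=+3,dy=-7->D; (1,3):dx=+6,dy=-1->D; (1,4):dx=+1,dy=-10->D; (1,5):dx=+5,dy=-6->D
  (1,6):dx=+8,dy=-4->D; (2,3):dx=+3,dy=+6->C; (2,4):dx=-2,dy=-3->C; (2,5):dx=+2,dy=+1->C
  (2,6):dx=+5,dy=+3->C; (3,4):dx=-5,dy=-9->C; (3,5):dx=-1,dy=-5->C; (3,6):dx=+2,dy=-3->D
  (4,5):dx=+4,dy=+4->C; (4,6):dx=+7,dy=+6->C; (5,6):dx=+3,dy=+2->C
Step 2: C = 9, D = 6, total pairs = 15.
Step 3: tau = (C - D)/(n(n-1)/2) = (9 - 6)/15 = 0.200000.
Step 4: Exact two-sided p-value (enumerate n! = 720 permutations of y under H0): p = 0.719444.
Step 5: alpha = 0.05. fail to reject H0.

tau_b = 0.2000 (C=9, D=6), p = 0.719444, fail to reject H0.


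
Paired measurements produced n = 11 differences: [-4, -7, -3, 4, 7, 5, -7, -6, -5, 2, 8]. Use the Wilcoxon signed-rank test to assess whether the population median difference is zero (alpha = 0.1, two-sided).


Step 1: Drop any zero differences (none here) and take |d_i|.
|d| = [4, 7, 3, 4, 7, 5, 7, 6, 5, 2, 8]
Step 2: Midrank |d_i| (ties get averaged ranks).
ranks: |4|->3.5, |7|->9, |3|->2, |4|->3.5, |7|->9, |5|->5.5, |7|->9, |6|->7, |5|->5.5, |2|->1, |8|->11
Step 3: Attach original signs; sum ranks with positive sign and with negative sign.
W+ = 3.5 + 9 + 5.5 + 1 + 11 = 30
W- = 3.5 + 9 + 2 + 9 + 7 + 5.5 = 36
(Check: W+ + W- = 66 should equal n(n+1)/2 = 66.)
Step 4: Test statistic W = min(W+, W-) = 30.
Step 5: Ties in |d|, so use the tie-corrected normal approximation.
        E[W] = n(n+1)/4 = 11*12/4 = 33.
        Tie groups: |d|=4 (t=2), |d|=5 (t=2), |d|=7 (t=3); sum(t^3 - t) = 36.
        Var[W] = n(n+1)(2n+1)/24 - sum(t^3-t)/48 = 3036/24 - 36/48 = 125.75.
        z = (W - E[W]) / sqrt(Var[W]) = (30 - 33) / 11.2138 = -0.2675.
        Two-sided p = 2*Phi(z) = 0.789064.
Step 6: alpha = 0.1. fail to reject H0.

W+ = 30, W- = 36, W = min = 30, p = 0.789064, fail to reject H0.


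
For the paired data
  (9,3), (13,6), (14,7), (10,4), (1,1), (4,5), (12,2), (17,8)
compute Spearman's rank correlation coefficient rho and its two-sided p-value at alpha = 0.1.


Step 1: Rank x and y separately (midranks; no ties here).
rank(x): 9->3, 13->6, 14->7, 10->4, 1->1, 4->2, 12->5, 17->8
rank(y): 3->3, 6->6, 7->7, 4->4, 1->1, 5->5, 2->2, 8->8
Step 2: d_i = R_x(i) - R_y(i); compute d_i^2.
  (3-3)^2=0, (6-6)^2=0, (7-7)^2=0, (4-4)^2=0, (1-1)^2=0, (2-5)^2=9, (5-2)^2=9, (8-8)^2=0
sum(d^2) = 18.
Step 3: rho = 1 - 6*18 / (8*(8^2 - 1)) = 1 - 108/504 = 0.785714.
Step 4: Under H0, t = rho * sqrt((n-2)/(1-rho^2)) = 3.1113 ~ t(6).
Step 5: Two-sided p-value from the t-distribution with 6 df = 0.020815.
Step 6: alpha = 0.1. reject H0.

rho = 0.7857, p = 0.020815, reject H0 at alpha = 0.1.


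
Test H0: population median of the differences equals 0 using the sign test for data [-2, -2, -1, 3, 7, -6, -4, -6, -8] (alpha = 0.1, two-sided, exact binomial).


Step 1: Discard zero differences. Original n = 9; n_eff = number of nonzero differences = 9.
Nonzero differences (with sign): -2, -2, -1, +3, +7, -6, -4, -6, -8
Step 2: Count signs: positive = 2, negative = 7.
Step 3: Under H0: P(positive) = 0.5, so the number of positives S ~ Bin(9, 0.5).
Step 4: Two-sided exact p-value = sum of Bin(9,0.5) probabilities at or below the observed probability = 0.179688.
Step 5: alpha = 0.1. fail to reject H0.

n_eff = 9, pos = 2, neg = 7, p = 0.179688, fail to reject H0.


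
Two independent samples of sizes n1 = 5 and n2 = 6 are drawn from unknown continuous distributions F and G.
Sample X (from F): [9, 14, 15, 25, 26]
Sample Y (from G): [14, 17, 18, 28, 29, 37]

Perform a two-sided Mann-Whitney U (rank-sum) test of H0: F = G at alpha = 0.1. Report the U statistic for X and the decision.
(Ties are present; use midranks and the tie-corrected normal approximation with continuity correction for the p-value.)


Step 1: Combine and sort all 11 observations; assign midranks.
sorted (value, group): (9,X), (14,X), (14,Y), (15,X), (17,Y), (18,Y), (25,X), (26,X), (28,Y), (29,Y), (37,Y)
ranks: 9->1, 14->2.5, 14->2.5, 15->4, 17->5, 18->6, 25->7, 26->8, 28->9, 29->10, 37->11
Step 2: Rank sum for X: R1 = 1 + 2.5 + 4 + 7 + 8 = 22.5.
Step 3: U_X = R1 - n1(n1+1)/2 = 22.5 - 5*6/2 = 22.5 - 15 = 7.5.
       U_Y = n1*n2 - U_X = 30 - 7.5 = 22.5.
Step 4: Ties are present, so use the tie-corrected normal approximation (with continuity correction) for the p-value.
Step 5: p-value = 0.200217; compare to alpha = 0.1. fail to reject H0.

U_X = 7.5, p = 0.200217, fail to reject H0 at alpha = 0.1.


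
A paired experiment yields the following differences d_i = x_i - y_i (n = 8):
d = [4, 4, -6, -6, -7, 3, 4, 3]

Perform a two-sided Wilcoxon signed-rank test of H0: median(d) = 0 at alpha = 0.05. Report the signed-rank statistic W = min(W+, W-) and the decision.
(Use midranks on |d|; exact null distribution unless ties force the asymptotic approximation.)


Step 1: Drop any zero differences (none here) and take |d_i|.
|d| = [4, 4, 6, 6, 7, 3, 4, 3]
Step 2: Midrank |d_i| (ties get averaged ranks).
ranks: |4|->4, |4|->4, |6|->6.5, |6|->6.5, |7|->8, |3|->1.5, |4|->4, |3|->1.5
Step 3: Attach original signs; sum ranks with positive sign and with negative sign.
W+ = 4 + 4 + 1.5 + 4 + 1.5 = 15
W- = 6.5 + 6.5 + 8 = 21
(Check: W+ + W- = 36 should equal n(n+1)/2 = 36.)
Step 4: Test statistic W = min(W+, W-) = 15.
Step 5: Ties in |d|, so use the tie-corrected normal approximation.
        E[W] = n(n+1)/4 = 8*9/4 = 18.
        Tie groups: |d|=3 (t=2), |d|=4 (t=3), |d|=6 (t=2); sum(t^3 - t) = 36.
        Var[W] = n(n+1)(2n+1)/24 - sum(t^3-t)/48 = 1224/24 - 36/48 = 50.25.
        z = (W - E[W]) / sqrt(Var[W]) = (15 - 18) / 7.0887 = -0.4232.
        Two-sided p = 2*Phi(z) = 0.672144.
Step 6: alpha = 0.05. fail to reject H0.

W+ = 15, W- = 21, W = min = 15, p = 0.672144, fail to reject H0.


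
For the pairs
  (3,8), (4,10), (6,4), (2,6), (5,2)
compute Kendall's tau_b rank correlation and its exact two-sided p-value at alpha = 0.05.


Step 1: Enumerate the 10 unordered pairs (i,j) with i<j and classify each by sign(x_j-x_i) * sign(y_j-y_i).
  (1,2):dx=+1,dy=+2->C; (1,3):dx=+3,dy=-4->D; (1,4):dx=-1,dy=-2->C; (1,5):dx=+2,dy=-6->D
  (2,3):dx=+2,dy=-6->D; (2,4):dx=-2,dy=-4->C; (2,5):dx=+1,dy=-8->D; (3,4):dx=-4,dy=+2->D
  (3,5):dx=-1,dy=-2->C; (4,5):dx=+3,dy=-4->D
Step 2: C = 4, D = 6, total pairs = 10.
Step 3: tau = (C - D)/(n(n-1)/2) = (4 - 6)/10 = -0.200000.
Step 4: Exact two-sided p-value (enumerate n! = 120 permutations of y under H0): p = 0.816667.
Step 5: alpha = 0.05. fail to reject H0.

tau_b = -0.2000 (C=4, D=6), p = 0.816667, fail to reject H0.


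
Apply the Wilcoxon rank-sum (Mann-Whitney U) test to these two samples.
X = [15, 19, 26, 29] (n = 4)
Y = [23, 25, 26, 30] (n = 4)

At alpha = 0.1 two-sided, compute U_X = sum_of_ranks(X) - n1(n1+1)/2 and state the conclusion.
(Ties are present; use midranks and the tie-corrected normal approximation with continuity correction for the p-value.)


Step 1: Combine and sort all 8 observations; assign midranks.
sorted (value, group): (15,X), (19,X), (23,Y), (25,Y), (26,X), (26,Y), (29,X), (30,Y)
ranks: 15->1, 19->2, 23->3, 25->4, 26->5.5, 26->5.5, 29->7, 30->8
Step 2: Rank sum for X: R1 = 1 + 2 + 5.5 + 7 = 15.5.
Step 3: U_X = R1 - n1(n1+1)/2 = 15.5 - 4*5/2 = 15.5 - 10 = 5.5.
       U_Y = n1*n2 - U_X = 16 - 5.5 = 10.5.
Step 4: Ties are present, so use the tie-corrected normal approximation (with continuity correction) for the p-value.
Step 5: p-value = 0.561363; compare to alpha = 0.1. fail to reject H0.

U_X = 5.5, p = 0.561363, fail to reject H0 at alpha = 0.1.


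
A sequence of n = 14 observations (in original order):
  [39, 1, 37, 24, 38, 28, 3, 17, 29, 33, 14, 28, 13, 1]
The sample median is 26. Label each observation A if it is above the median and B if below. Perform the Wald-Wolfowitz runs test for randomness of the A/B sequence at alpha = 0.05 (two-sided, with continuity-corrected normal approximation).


Step 1: Compute median = 26; label A = above, B = below.
Labels in order: ABABAABBAABABB  (n_A = 7, n_B = 7)
Step 2: Count runs R = 10.
Step 3: Under H0 (random ordering), E[R] = 2*n_A*n_B/(n_A+n_B) + 1 = 2*7*7/14 + 1 = 8.0000.
        Var[R] = 2*n_A*n_B*(2*n_A*n_B - n_A - n_B) / ((n_A+n_B)^2 * (n_A+n_B-1)) = 8232/2548 = 3.2308.
        SD[R] = 1.7974.
Step 4: Continuity-corrected z = (R - 0.5 - E[R]) / SD[R] = (10 - 0.5 - 8.0000) / 1.7974 = 0.8345.
Step 5: Two-sided p-value via normal approximation = 2*(1 - Phi(|z|)) = 0.403986.
Step 6: alpha = 0.05. fail to reject H0.

R = 10, z = 0.8345, p = 0.403986, fail to reject H0.
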